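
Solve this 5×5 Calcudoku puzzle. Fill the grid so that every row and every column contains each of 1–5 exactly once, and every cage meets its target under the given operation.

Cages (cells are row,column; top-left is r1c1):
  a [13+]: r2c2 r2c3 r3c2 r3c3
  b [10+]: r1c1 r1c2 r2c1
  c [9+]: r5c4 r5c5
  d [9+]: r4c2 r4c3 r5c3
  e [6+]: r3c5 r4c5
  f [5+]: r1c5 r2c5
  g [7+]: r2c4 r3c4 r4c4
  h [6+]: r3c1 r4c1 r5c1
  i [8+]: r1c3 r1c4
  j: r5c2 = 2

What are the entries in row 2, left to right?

Cage j is given, so r5c2 = 2.
Column 4 needs a 3, and only r1c4 is open for it.
3 is placed in row 1, so r1c3 = 5.
The only place for 5 in column 1 is r2c1.
In row 1, 2 can only go at r1c5, so r1c5 = 2.
Cage f's pair has sum 5, so r2c5 = 3.
The only place for 4 in column 1 is r1c1.
Row 1 already has 4; hence r1c2 = 1.
Column 2 already has 1, so r2c2 = 4.
In row 4, 4 can only go at r4c4, so r4c4 = 4.
Column 4 now contains 4, leaving r5c4 = 5.
Cage c's pair has sum 9, leaving r5c5 = 4.
Cage d needs sum 9, leaving r4c2 = 5.
Row 4 now contains 5, leaving r4c5 = 1.
The 4 cells of cage a must have sum 13, leaving r2c3 = 2.
2 is placed in row 2; hence r2c4 = 1.
Column 2 already has 5, leaving r3c2 = 3.
The 4 cells of cage a must have sum 13, so r3c3 = 4.
1 is placed in column 4, leaving r3c4 = 2.
Column 5 already has 1; hence r3c5 = 5.
Row 4 now contains 1, which forces r4c3 = 3.
Cage d needs sum 9, which forces r5c3 = 1.
2 is placed in row 3; hence r3c1 = 1.
3 is placed in row 4, so r4c1 = 2.
1 is placed in row 5; hence r5c1 = 3.
Filled in: 4 1 5 3 2 / 5 4 2 1 3 / 1 3 4 2 5 / 2 5 3 4 1 / 3 2 1 5 4.

5 4 2 1 3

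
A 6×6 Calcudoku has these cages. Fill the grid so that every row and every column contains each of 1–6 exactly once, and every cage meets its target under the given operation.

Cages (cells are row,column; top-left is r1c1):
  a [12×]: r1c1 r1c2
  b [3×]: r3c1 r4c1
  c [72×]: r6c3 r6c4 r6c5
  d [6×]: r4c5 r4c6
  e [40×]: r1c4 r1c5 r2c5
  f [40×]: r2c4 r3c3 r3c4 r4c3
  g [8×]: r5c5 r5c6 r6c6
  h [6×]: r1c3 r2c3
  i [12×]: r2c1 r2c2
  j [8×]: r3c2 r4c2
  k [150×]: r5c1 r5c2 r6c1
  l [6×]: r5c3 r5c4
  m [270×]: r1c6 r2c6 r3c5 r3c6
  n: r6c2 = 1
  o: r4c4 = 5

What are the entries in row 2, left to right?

Cage m needs product 270, which forces r3c5 = 3.
Cage o is a single given cell; hence r4c4 = 5.
Cage k has product 150, which forces r5c1 = 6.
Cage k needs product 150, so r5c2 = 5.
Cage k needs product 150, so r6c1 = 5.
N is a freebie, which forces r6c2 = 1.
Row 3 already has 3, leaving r3c1 = 1.
Cage f has product 40, leaving r3c3 = 5.
Row 3 now contains 5; hence r3c6 = 6.
Cage b's pair has product 3; hence r4c1 = 3.
Row 4 already has 3, which forces r4c6 = 1.
Cage f needs product 40, so r2c4 = 1.
Cage d's pair has product 6, leaving r4c5 = 6.
The 3 cells of cage g must have product 8; hence r5c5 = 1.
Column 5 now contains 6, which forces r6c5 = 4.
4 is placed in row 6, leaving r6c6 = 2.
Cage e has product 40, which forces r1c4 = 4.
Column 4 already has 4, which forces r3c4 = 2.
2 is placed in column 4, which forces r5c4 = 3.
Column 6 already has 2, so r5c6 = 4.
3 is placed in column 4, so r6c4 = 6.
Row 1 now contains 4; hence r1c1 = 2.
Cage a needs two cells with product 12, so r1c2 = 6.
2 is placed in row 1; hence r1c5 = 5.
Row 1 now contains 5, which forces r1c6 = 3.
Column 1 already has 2, which forces r2c1 = 4.
6 is placed in column 2, leaving r2c2 = 3.
Column 5 now contains 5; hence r2c5 = 2.
Column 6 already has 3, leaving r2c6 = 5.
2 is placed in row 3, leaving r3c2 = 4.
Cage j needs two cells with product 8, leaving r4c2 = 2.
The 4 cells of cage f must have product 40, leaving r4c3 = 4.
Row 5 already has 3; hence r5c3 = 2.
Row 6 now contains 6; hence r6c3 = 3.
Row 1 already has 3; hence r1c3 = 1.
2 is placed in row 2, leaving r2c3 = 6.
Completed grid: 2 6 1 4 5 3 / 4 3 6 1 2 5 / 1 4 5 2 3 6 / 3 2 4 5 6 1 / 6 5 2 3 1 4 / 5 1 3 6 4 2.

4 3 6 1 2 5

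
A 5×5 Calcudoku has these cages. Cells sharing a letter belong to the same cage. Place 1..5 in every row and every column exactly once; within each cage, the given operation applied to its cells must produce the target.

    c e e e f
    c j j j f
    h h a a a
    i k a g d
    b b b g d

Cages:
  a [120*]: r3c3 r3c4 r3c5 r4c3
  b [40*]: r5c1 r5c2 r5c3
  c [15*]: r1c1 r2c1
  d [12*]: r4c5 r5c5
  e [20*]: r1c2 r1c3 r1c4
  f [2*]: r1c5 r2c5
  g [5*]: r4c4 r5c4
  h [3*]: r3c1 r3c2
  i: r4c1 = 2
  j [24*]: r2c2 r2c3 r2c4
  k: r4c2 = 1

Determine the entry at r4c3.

I is a freebie, so r4c1 = 2.
K is a freebie; hence r4c2 = 1.
Row 4 already has 1, leaving r4c4 = 5.
5 is placed in column 4, which forces r5c4 = 1.
Cage e has product 20; hence r1c2 = 5.
Cage e has product 20; hence r1c3 = 1.
1 is placed in column 4, so r1c4 = 4.
1 is placed in row 1, leaving r1c5 = 2.
Column 5 now contains 2, which forces r2c5 = 1.
Cage h's pair has product 3, leaving r3c1 = 1.
Column 2 already has 1; hence r3c2 = 3.
3 is placed in row 3, so r3c4 = 2.
5 is placed in row 1; hence r1c1 = 3.
Cage c needs two cells with product 15, which forces r2c1 = 5.
Column 4 now contains 2, so r2c4 = 3.
Cage a has product 120, so r4c3 = 3.
3 is placed in row 4, which forces r4c5 = 4.
5 is placed in column 1, which forces r5c1 = 4.
4 is placed in row 5; hence r5c2 = 2.
2 is placed in row 5, leaving r5c3 = 5.
Column 5 already has 4, leaving r5c5 = 3.
Column 2 already has 2, leaving r2c2 = 4.
The 3 cells of cage j must have product 24, leaving r2c3 = 2.
Column 3 now contains 5, so r3c3 = 4.
Column 5 already has 4, which forces r3c5 = 5.
Filled in: 3 5 1 4 2 / 5 4 2 3 1 / 1 3 4 2 5 / 2 1 3 5 4 / 4 2 5 1 3.

3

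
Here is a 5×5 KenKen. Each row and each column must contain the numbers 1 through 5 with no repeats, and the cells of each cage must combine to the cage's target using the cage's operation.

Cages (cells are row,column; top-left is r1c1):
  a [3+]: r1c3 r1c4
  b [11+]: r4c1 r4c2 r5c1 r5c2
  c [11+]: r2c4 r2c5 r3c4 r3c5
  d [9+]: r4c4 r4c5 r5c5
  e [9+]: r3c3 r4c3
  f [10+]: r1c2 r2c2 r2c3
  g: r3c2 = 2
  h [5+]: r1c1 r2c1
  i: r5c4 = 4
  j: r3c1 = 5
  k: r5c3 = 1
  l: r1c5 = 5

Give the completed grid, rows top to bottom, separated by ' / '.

L is a freebie; hence r1c5 = 5.
J is a freebie; hence r3c1 = 5.
Cage g is a single given cell, which forces r3c2 = 2.
5 is placed in row 3, leaving r3c3 = 4.
Column 3 already has 4, which forces r4c3 = 5.
Cage k is given, leaving r5c3 = 1.
I is a freebie, leaving r5c4 = 4.
Cage f needs sum 10, so r1c2 = 3.
Column 3 already has 1; hence r1c3 = 2.
Cage a's pair has sum 3, which forces r1c4 = 1.
2 is placed in column 3, so r2c3 = 3.
Row 2 already has 3, which forces r2c4 = 5.
Column 4 already has 1, so r3c4 = 3.
Row 3 now contains 3, so r3c5 = 1.
Column 2 already has 3; hence r4c2 = 1.
Column 4 already has 3; hence r4c4 = 2.
The 3 cells of cage d must have sum 9, which forces r4c5 = 4.
The 4 cells of cage b must have sum 11, leaving r5c2 = 5.
Row 1 now contains 1, which forces r1c1 = 4.
Cage h's pair has sum 5; hence r2c1 = 1.
Row 2 now contains 5; hence r2c2 = 4.
4 is placed in column 5, which forces r2c5 = 2.
Row 4 now contains 2, which forces r4c1 = 3.
Cage b has sum 11; hence r5c1 = 2.
The 3 cells of cage d must have sum 9, leaving r5c5 = 3.

4 3 2 1 5 / 1 4 3 5 2 / 5 2 4 3 1 / 3 1 5 2 4 / 2 5 1 4 3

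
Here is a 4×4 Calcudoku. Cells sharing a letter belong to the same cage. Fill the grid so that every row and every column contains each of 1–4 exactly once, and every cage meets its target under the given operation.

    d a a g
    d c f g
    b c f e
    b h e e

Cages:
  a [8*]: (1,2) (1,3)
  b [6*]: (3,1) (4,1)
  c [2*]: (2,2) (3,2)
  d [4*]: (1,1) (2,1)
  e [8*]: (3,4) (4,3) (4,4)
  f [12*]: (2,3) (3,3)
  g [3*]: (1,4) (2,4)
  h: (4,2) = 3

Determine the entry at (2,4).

Cage h is a single given cell, leaving (4,2) = 3.
The two cells of cage b must have product 6, which forces (3,1) = 3.
Row 3 now contains 3, leaving (3,3) = 4.
Row 4 now contains 3; hence (4,1) = 2.
2 is placed in row 4, so (4,3) = 1.
Row 4 now contains 1, which forces (4,4) = 4.
Cage a's pair has product 8; hence (1,2) = 4.
Column 3 now contains 4; hence (1,3) = 2.
Column 3 now contains 4, which forces (2,3) = 3.
Row 2 now contains 3; hence (2,4) = 1.
Cage e needs product 8; hence (3,4) = 2.
Row 1 now contains 4, so (1,1) = 1.
Column 4 now contains 1; hence (1,4) = 3.
Row 2 already has 1, so (2,1) = 4.
Row 2 already has 1, so (2,2) = 2.
2 is placed in row 3; hence (3,2) = 1.
Completed grid: 1 4 2 3 / 4 2 3 1 / 3 1 4 2 / 2 3 1 4.

1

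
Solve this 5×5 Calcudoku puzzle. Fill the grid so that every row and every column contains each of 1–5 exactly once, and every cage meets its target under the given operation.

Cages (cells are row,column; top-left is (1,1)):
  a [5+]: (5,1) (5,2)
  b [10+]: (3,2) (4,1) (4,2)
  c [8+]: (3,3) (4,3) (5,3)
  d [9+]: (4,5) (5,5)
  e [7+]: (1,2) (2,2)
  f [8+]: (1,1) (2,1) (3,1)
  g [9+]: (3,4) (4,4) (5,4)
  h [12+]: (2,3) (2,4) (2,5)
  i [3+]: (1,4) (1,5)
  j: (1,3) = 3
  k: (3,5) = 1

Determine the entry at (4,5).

4

Cage j is a single given cell, so (1,3) = 3.
Cage k is a single given cell, so (3,5) = 1.
The two cells of cage i must have sum 3, so (1,4) = 1.
Column 5 now contains 1, so (1,5) = 2.
The 3 cells of cage f must have sum 8, so (2,1) = 1.
The only place for 2 in row 2 is (2,2).
Cage e needs two cells with sum 7; hence (1,2) = 5.
Row 1 now contains 5; hence (1,1) = 4.
Cage f needs sum 8, which forces (3,1) = 3.
Row 3 now contains 3, so (3,2) = 4.
4 is placed in row 3, so (3,4) = 2.
Column 1 already has 3; hence (4,1) = 5.
4 is placed in column 2, which forces (4,2) = 1.
Row 4 now contains 1, which forces (4,3) = 2.
Row 4 already has 5, leaving (4,5) = 4.
4 is placed in column 1, which forces (5,1) = 2.
1 is placed in column 2, so (5,2) = 3.
Row 5 now contains 3; hence (5,4) = 4.
Column 5 already has 4, so (5,5) = 5.
Cage h has sum 12, which forces (2,3) = 4.
The 3 cells of cage h must have sum 12, which forces (2,4) = 5.
Column 5 now contains 5; hence (2,5) = 3.
Row 3 now contains 2, leaving (3,3) = 5.
4 is placed in row 4; hence (4,4) = 3.
Row 5 already has 5, leaving (5,3) = 1.
Completed grid: 4 5 3 1 2 / 1 2 4 5 3 / 3 4 5 2 1 / 5 1 2 3 4 / 2 3 1 4 5.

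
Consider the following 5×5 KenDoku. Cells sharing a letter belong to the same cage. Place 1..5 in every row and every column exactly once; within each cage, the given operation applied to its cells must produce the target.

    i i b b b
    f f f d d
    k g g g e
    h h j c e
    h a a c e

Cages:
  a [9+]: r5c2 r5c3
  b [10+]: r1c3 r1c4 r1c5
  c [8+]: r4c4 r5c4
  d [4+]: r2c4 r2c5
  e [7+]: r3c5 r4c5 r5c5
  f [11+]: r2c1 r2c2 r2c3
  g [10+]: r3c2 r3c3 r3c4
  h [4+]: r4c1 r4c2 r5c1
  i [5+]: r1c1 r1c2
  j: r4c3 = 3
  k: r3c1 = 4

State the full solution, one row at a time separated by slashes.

K is a freebie, so r3c1 = 4.
Cage h has sum 4, so r4c1 = 2.
Cage h needs sum 4, so r4c2 = 1.
J is a freebie, leaving r4c3 = 3.
Row 4 now contains 3, so r4c4 = 5.
Row 4 already has 1, leaving r4c5 = 4.
The 3 cells of cage h must have sum 4, leaving r5c1 = 1.
5 is placed in column 4; hence r5c4 = 3.
Row 5 now contains 1, which forces r5c5 = 2.
Column 1 now contains 1, which forces r1c1 = 3.
Cage i needs two cells with sum 5, which forces r1c2 = 2.
2 is placed in column 1, so r2c1 = 5.
2 is placed in column 2, which forces r2c2 = 4.
Row 2 already has 4; hence r2c3 = 2.
3 is placed in column 4, which forces r2c4 = 1.
The two cells of cage d must have sum 4, leaving r2c5 = 3.
The 3 cells of cage g must have sum 10, so r3c2 = 3.
Cage g needs sum 10, leaving r3c3 = 5.
Cage g has sum 10, leaving r3c4 = 2.
2 is placed in column 5, so r3c5 = 1.
Column 2 already has 4; hence r5c2 = 5.
5 is placed in column 3; hence r5c3 = 4.
Column 3 already has 4, which forces r1c3 = 1.
Column 4 now contains 1; hence r1c4 = 4.
Column 5 already has 1; hence r1c5 = 5.

3 2 1 4 5 / 5 4 2 1 3 / 4 3 5 2 1 / 2 1 3 5 4 / 1 5 4 3 2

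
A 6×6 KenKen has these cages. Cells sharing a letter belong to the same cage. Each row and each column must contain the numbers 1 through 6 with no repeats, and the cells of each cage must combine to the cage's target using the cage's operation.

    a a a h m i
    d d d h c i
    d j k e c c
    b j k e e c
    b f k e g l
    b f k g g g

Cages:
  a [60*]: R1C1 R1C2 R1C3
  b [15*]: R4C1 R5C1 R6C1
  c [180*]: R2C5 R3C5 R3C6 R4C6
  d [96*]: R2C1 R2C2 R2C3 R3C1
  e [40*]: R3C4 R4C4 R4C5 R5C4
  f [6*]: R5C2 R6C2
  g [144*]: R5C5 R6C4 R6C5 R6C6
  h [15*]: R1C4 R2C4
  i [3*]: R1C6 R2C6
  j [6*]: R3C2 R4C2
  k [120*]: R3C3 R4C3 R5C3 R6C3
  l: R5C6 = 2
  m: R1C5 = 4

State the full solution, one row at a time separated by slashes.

Cage m is a single given cell, leaving R1C5 = 4.
Cage l is a single given cell, which forces R5C6 = 2.
Row 1 needs a 1, and only R1C6 is open for it.
Column 6 now contains 1, so R2C6 = 3.
The two cells of cage h must have product 15, leaving R1C4 = 3.
Row 2 now contains 3; hence R2C4 = 5.
Cage e needs product 40, so R4C5 = 5.
Row 4 already has 5, so R4C6 = 6.
Column 6 now contains 6, which forces R6C6 = 4.
Column 6 now contains 6, so R3C6 = 5.
Column 2 needs a 4, and only R2C2 is open for it.
Column 1 needs a 4, and only R3C1 is open for it.
In row 2, 2 can only go at R2C5, so R2C5 = 2.
Cage c needs product 180, which forces R3C5 = 3.
3 is placed in column 5, which forces R5C5 = 6.
Column 5 already has 6, leaving R6C5 = 1.
Cage g needs product 144, leaving R6C4 = 6.
Cage f's pair has product 6, leaving R5C2 = 3.
6 is placed in row 6, leaving R6C2 = 2.
Column 2 now contains 2, so R3C2 = 6.
6 is placed in row 3, which forces R3C3 = 2.
Row 3 now contains 2; hence R3C4 = 1.
Column 2 already has 3, so R4C2 = 1.
1 is placed in column 4, so R5C4 = 4.
Cage a needs product 60, which forces R1C1 = 2.
6 is placed in column 2, which forces R1C2 = 5.
Cage a needs product 60, leaving R1C3 = 6.
6 is placed in column 3; hence R2C3 = 1.
Row 4 already has 1, which forces R4C1 = 3.
Cage k needs product 120; hence R4C3 = 4.
4 is placed in column 4, which forces R4C4 = 2.
The 3 cells of cage b must have product 15, leaving R5C1 = 1.
Cage k needs product 120, which forces R5C3 = 5.
The 3 cells of cage b must have product 15, which forces R6C1 = 5.
The 4 cells of cage k must have product 120, leaving R6C3 = 3.
Row 2 already has 1, which forces R2C1 = 6.

2 5 6 3 4 1 / 6 4 1 5 2 3 / 4 6 2 1 3 5 / 3 1 4 2 5 6 / 1 3 5 4 6 2 / 5 2 3 6 1 4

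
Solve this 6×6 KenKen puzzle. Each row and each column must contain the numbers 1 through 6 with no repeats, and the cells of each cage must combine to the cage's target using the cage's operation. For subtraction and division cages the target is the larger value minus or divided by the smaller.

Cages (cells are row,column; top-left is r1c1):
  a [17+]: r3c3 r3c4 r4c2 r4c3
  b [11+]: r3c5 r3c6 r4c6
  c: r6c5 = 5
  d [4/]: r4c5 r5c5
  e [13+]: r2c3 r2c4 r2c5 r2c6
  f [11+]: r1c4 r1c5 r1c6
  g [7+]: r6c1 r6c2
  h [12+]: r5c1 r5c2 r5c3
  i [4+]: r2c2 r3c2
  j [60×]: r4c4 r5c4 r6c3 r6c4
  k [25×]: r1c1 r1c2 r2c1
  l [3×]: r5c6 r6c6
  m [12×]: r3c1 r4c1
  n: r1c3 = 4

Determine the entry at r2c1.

Cage k has product 25, so r1c1 = 1.
Cage k needs product 25, which forces r1c2 = 5.
Cage n is given; hence r1c3 = 4.
Cage k has product 25, leaving r2c1 = 5.
C is a freebie, which forces r6c5 = 5.
In row 2, 3 can only go at r2c2, so r2c2 = 3.
Column 2 now contains 3; hence r3c2 = 1.
1 is placed in column 2, leaving r6c2 = 4.
Cage h has sum 12, leaving r5c1 = 4.
4 is placed in row 5, leaving r5c5 = 1.
Row 5 now contains 1, leaving r5c6 = 3.
Cage g needs two cells with sum 7; hence r6c1 = 3.
Column 6 already has 3, leaving r6c6 = 1.
Cage j needs product 60, so r4c4 = 1.
Column 5 now contains 1, which forces r4c5 = 4.
Cage j has product 60, leaving r5c4 = 5.
Cage e has sum 13, so r2c3 = 1.
The only place for 5 in row 3 is r3c3.
Row 4 needs a 3, and only r4c3 is open for it.
The 4 cells of cage a must have sum 17, leaving r3c4 = 3.
Row 3 already has 3, leaving r3c5 = 2.
Cage a has sum 17, leaving r4c2 = 6.
6 is placed in column 2, which forces r5c2 = 2.
Row 5 already has 2, so r5c3 = 6.
6 is placed in column 3, which forces r6c3 = 2.
Row 6 now contains 2, so r6c4 = 6.
Column 4 already has 6, so r1c4 = 2.
Cage f has sum 11, which forces r1c5 = 3.
The 3 cells of cage f must have sum 11, leaving r1c6 = 6.
2 is placed in column 4, leaving r2c4 = 4.
Column 5 already has 2, so r2c5 = 6.
4 is placed in row 2, leaving r2c6 = 2.
Row 3 now contains 2, leaving r3c1 = 6.
The 3 cells of cage b must have sum 11; hence r3c6 = 4.
Row 4 already has 6, so r4c1 = 2.
Cage b has sum 11, so r4c6 = 5.
Filled in: 1 5 4 2 3 6 / 5 3 1 4 6 2 / 6 1 5 3 2 4 / 2 6 3 1 4 5 / 4 2 6 5 1 3 / 3 4 2 6 5 1.

5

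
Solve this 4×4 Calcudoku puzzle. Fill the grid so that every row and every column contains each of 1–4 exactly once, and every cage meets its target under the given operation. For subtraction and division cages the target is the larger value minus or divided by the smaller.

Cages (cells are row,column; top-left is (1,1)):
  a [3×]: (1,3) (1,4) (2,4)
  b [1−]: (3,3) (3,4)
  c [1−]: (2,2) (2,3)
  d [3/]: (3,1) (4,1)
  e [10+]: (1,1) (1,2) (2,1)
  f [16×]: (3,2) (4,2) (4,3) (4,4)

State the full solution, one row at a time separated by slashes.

Cage a needs product 3; hence (1,3) = 1.
Cage a has product 3, which forces (1,4) = 3.
Cage a has product 3; hence (2,4) = 1.
The 4 cells of cage f must have product 16, leaving (3,2) = 2.
2 is placed in row 3, so (3,4) = 4.
4 is placed in column 4; hence (4,4) = 2.
Cage e needs sum 10; hence (1,1) = 2.
3 is placed in row 1, which forces (1,2) = 4.
Cage e has sum 10; hence (2,1) = 4.
Column 2 now contains 4, which forces (2,2) = 3.
Row 2 already has 3, so (2,3) = 2.
4 is placed in row 3, leaving (3,3) = 3.
Cage f has product 16, leaving (4,2) = 1.
Row 4 already has 2, so (4,3) = 4.
3 is placed in row 3, which forces (3,1) = 1.
Row 4 already has 1, leaving (4,1) = 3.

2 4 1 3 / 4 3 2 1 / 1 2 3 4 / 3 1 4 2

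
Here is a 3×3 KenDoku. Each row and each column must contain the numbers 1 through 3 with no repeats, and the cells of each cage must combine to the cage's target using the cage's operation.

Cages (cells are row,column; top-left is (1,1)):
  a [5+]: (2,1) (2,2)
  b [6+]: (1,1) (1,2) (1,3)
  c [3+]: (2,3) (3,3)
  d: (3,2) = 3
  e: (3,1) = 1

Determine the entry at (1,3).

3

Cage e is given, leaving (3,1) = 1.
D is a freebie, so (3,2) = 3.
Row 3 already has 1, which forces (3,3) = 2.
Cage a needs two cells with sum 5; hence (2,1) = 3.
Column 2 already has 3, which forces (2,2) = 2.
Column 3 now contains 2, leaving (2,3) = 1.
Column 1 already has 3, which forces (1,1) = 2.
2 is placed in column 2, so (1,2) = 1.
1 is placed in column 3; hence (1,3) = 3.
Completed grid: 2 1 3 / 3 2 1 / 1 3 2.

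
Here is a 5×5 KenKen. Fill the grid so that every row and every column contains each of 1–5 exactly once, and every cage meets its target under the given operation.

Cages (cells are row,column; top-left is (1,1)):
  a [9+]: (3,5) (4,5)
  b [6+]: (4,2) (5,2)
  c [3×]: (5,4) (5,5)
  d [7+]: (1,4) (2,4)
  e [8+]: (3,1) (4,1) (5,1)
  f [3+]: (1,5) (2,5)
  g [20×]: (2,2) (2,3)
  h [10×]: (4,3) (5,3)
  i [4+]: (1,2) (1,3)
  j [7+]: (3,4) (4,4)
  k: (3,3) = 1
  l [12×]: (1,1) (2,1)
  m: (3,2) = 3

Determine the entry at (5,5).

Cage m is a single given cell, which forces (3,2) = 3.
K is a freebie, leaving (3,3) = 1.
3 is placed in column 2, which forces (1,2) = 1.
1 is placed in column 3, leaving (1,3) = 3.
1 is placed in row 1; hence (1,5) = 2.
2 is placed in column 5; hence (2,5) = 1.
Column 5 now contains 1, which forces (5,5) = 3.
Row 1 now contains 3, which forces (1,1) = 4.
4 is placed in row 1; hence (1,4) = 5.
Cage l needs two cells with product 12; hence (2,1) = 3.
Row 2 already has 3, leaving (2,4) = 2.
Column 4 now contains 2, leaving (3,4) = 4.
Row 3 now contains 4, which forces (3,5) = 5.
Column 4 now contains 2, so (4,4) = 3.
Column 5 already has 5; hence (4,5) = 4.
3 is placed in row 5, leaving (5,4) = 1.
Row 3 already has 5; hence (3,1) = 2.
Cage e needs sum 8, leaving (4,1) = 1.
Row 4 now contains 4, so (4,2) = 2.
2 is placed in row 4; hence (4,3) = 5.
The 3 cells of cage e must have sum 8; hence (5,1) = 5.
Cage b needs two cells with sum 6; hence (5,2) = 4.
Column 3 now contains 5, so (5,3) = 2.
4 is placed in column 2; hence (2,2) = 5.
Column 3 now contains 5, so (2,3) = 4.
Completed grid: 4 1 3 5 2 / 3 5 4 2 1 / 2 3 1 4 5 / 1 2 5 3 4 / 5 4 2 1 3.

3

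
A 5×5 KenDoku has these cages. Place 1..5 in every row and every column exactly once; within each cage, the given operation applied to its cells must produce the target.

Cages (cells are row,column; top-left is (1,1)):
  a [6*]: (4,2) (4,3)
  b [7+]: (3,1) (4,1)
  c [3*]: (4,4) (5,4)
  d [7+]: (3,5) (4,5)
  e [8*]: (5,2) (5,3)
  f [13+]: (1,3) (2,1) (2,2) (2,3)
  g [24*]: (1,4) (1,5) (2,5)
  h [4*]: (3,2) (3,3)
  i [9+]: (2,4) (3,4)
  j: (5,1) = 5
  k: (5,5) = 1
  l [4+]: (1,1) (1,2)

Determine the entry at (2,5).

3

Cage j is a single given cell, which forces (5,1) = 5.
Cage k is given, so (5,5) = 1.
The two cells of cage c must have product 3, leaving (4,4) = 1.
Row 5 already has 1, which forces (5,4) = 3.
The only place for 5 in row 1 is (1,3).
In row 3, 2 can only go at (3,5), so (3,5) = 2.
Cage g has product 24, which forces (1,4) = 2.
Cage d needs two cells with sum 7; hence (4,5) = 5.
Row 1 needs a 4, and only (1,5) is open for it.
4 is placed in column 5, leaving (2,5) = 3.
The 4 cells of cage f must have sum 13; hence (2,2) = 5.
5 is placed in row 2; hence (2,4) = 4.
Column 4 now contains 4, so (3,4) = 5.
The only place for 3 in row 3 is (3,1).
Column 1 now contains 3, leaving (1,1) = 1.
Cage l's pair has sum 4, so (1,2) = 3.
Column 1 now contains 1; hence (2,1) = 2.
Row 2 already has 2, which forces (2,3) = 1.
1 is placed in column 3, so (3,3) = 4.
Column 1 now contains 3, leaving (4,1) = 4.
Column 2 already has 3; hence (4,2) = 2.
Row 4 now contains 2, so (4,3) = 3.
Column 2 already has 2, so (5,2) = 4.
Column 3 now contains 4, so (5,3) = 2.
Row 3 already has 4, leaving (3,2) = 1.
The full grid is 1 3 5 2 4 / 2 5 1 4 3 / 3 1 4 5 2 / 4 2 3 1 5 / 5 4 2 3 1.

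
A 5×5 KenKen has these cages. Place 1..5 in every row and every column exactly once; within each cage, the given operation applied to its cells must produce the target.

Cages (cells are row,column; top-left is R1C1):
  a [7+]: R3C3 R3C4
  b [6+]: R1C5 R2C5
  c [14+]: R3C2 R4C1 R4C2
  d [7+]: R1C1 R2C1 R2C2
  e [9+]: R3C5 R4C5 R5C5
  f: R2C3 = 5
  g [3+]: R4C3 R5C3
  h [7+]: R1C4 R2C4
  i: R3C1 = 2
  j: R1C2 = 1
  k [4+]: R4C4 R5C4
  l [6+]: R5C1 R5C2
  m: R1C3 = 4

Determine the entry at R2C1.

1

Cage j is given, which forces R1C2 = 1.
Cage m is given; hence R1C3 = 4.
Cage f is a single given cell; hence R2C3 = 5.
Cage i is a single given cell, leaving R3C1 = 2.
Cage c has sum 14, leaving R3C2 = 5.
Row 3 already has 2, leaving R3C3 = 3.
Row 3 already has 3, leaving R3C4 = 4.
Row 3 already has 4, leaving R3C5 = 1.
The 3 cells of cage c must have sum 14, so R4C1 = 5.
Cage c has sum 14; hence R4C2 = 4.
Column 2 already has 4, leaving R5C2 = 2.
Row 5 now contains 2, which forces R5C3 = 1.
Row 5 already has 1, so R5C4 = 3.
Column 1 already has 2; hence R1C1 = 3.
Cage h needs two cells with sum 7; hence R1C4 = 5.
Cage b's pair has sum 6; hence R1C5 = 2.
Cage d has sum 7; hence R2C1 = 1.
Column 2 now contains 2, which forces R2C2 = 3.
Column 4 already has 3, which forces R2C4 = 2.
Cage b's pair has sum 6, so R2C5 = 4.
Column 3 now contains 1; hence R4C3 = 2.
Column 4 already has 3, leaving R4C4 = 1.
Cage e has sum 9, leaving R4C5 = 3.
Row 5 already has 1, so R5C1 = 4.
Cage e needs sum 9, leaving R5C5 = 5.
The full grid is 3 1 4 5 2 / 1 3 5 2 4 / 2 5 3 4 1 / 5 4 2 1 3 / 4 2 1 3 5.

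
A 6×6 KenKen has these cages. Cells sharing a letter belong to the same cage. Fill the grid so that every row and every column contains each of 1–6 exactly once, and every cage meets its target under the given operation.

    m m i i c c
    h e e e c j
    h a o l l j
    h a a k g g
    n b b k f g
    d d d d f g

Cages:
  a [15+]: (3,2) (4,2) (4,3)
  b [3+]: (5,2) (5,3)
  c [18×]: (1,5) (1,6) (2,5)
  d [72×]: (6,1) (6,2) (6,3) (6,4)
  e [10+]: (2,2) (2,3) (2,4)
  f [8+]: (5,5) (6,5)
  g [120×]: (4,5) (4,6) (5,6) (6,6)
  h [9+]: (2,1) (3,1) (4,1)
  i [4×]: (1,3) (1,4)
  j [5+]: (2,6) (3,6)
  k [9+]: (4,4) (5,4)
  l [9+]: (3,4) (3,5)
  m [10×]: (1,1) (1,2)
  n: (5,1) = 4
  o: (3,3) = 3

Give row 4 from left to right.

1 5 4 3 2 6

O is a freebie, so (3,3) = 3.
Cage n is given, so (5,1) = 4.
The only place for 2 in column 4 is (2,4).
Cage e needs sum 10, leaving (2,2) = 3.
Cage e has sum 10, so (2,3) = 5.
Row 2 needs a 4, and only (2,6) is open for it.
Column 6 now contains 4; hence (3,6) = 1.
In row 3, 2 can only go at (3,1), so (3,1) = 2.
2 is placed in column 1, leaving (1,1) = 5.
Cage m's pair has product 10, leaving (1,2) = 2.
Column 2 already has 2, leaving (5,2) = 1.
Row 5 already has 1, so (5,3) = 2.
In row 3, 6 can only go at (3,2), so (3,2) = 6.
Cage a needs sum 15, so (4,2) = 5.
The 3 cells of cage a must have sum 15, so (4,3) = 4.
4 is placed in row 4; hence (4,5) = 2.
Column 2 already has 6, which forces (6,2) = 4.
Column 3 now contains 4, which forces (1,3) = 1.
The two cells of cage i must have product 4; hence (1,4) = 4.
Column 4 already has 4, so (3,4) = 5.
5 is placed in row 3, which forces (3,5) = 4.
Cage g has product 120, so (4,6) = 6.
Cage g has product 120, which forces (5,6) = 5.
1 is placed in column 3, leaving (6,3) = 6.
The 4 cells of cage g must have product 120, so (6,6) = 2.
Cage c needs product 18; hence (1,5) = 6.
Column 6 already has 6, so (1,6) = 3.
Cage h needs sum 9, leaving (2,1) = 6.
Cage c needs product 18, which forces (2,5) = 1.
Row 4 now contains 6, which forces (4,1) = 1.
Row 4 now contains 6, leaving (4,4) = 3.
Cage k needs two cells with sum 9, so (5,4) = 6.
5 is placed in row 5, which forces (5,5) = 3.
Column 1 already has 1, so (6,1) = 3.
Column 4 already has 3, leaving (6,4) = 1.
The two cells of cage f must have sum 8, so (6,5) = 5.
The full grid is 5 2 1 4 6 3 / 6 3 5 2 1 4 / 2 6 3 5 4 1 / 1 5 4 3 2 6 / 4 1 2 6 3 5 / 3 4 6 1 5 2.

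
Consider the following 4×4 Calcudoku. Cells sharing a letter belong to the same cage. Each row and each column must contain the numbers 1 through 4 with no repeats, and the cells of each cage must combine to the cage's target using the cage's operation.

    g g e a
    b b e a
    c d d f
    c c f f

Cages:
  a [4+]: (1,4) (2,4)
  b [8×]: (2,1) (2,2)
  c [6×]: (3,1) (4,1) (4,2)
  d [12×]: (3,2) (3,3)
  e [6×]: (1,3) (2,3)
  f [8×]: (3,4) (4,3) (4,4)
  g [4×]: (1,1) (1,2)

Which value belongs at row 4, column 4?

The only place for 2 in row 1 is (1,3).
Column 3 already has 2, leaving (2,3) = 3.
Row 2 now contains 3, leaving (2,4) = 1.
3 is placed in column 3, leaving (3,3) = 4.
4 is placed in row 3, leaving (3,4) = 2.
Column 3 already has 4, which forces (4,3) = 1.
Column 4 already has 2, leaving (4,4) = 4.
1 is placed in column 4; hence (1,4) = 3.
Cage c has product 6, so (3,1) = 1.
4 is placed in row 3; hence (3,2) = 3.
Column 2 already has 3, which forces (4,2) = 2.
Column 1 now contains 1, so (1,1) = 4.
Cage g needs two cells with product 4, so (1,2) = 1.
Cage b needs two cells with product 8, which forces (2,1) = 2.
Column 2 already has 2, so (2,2) = 4.
Row 4 now contains 2, leaving (4,1) = 3.
Completed grid: 4 1 2 3 / 2 4 3 1 / 1 3 4 2 / 3 2 1 4.

4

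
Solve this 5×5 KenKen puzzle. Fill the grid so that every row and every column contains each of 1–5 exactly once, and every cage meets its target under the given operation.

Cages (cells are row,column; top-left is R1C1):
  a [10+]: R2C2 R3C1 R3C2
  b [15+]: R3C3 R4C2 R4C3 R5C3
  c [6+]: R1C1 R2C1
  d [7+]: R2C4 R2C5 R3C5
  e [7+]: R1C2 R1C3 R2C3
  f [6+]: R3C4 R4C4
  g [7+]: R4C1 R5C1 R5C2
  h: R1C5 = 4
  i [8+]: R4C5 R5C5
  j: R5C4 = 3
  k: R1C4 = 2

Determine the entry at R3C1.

3

Cage k is given; hence R1C4 = 2.
Cage h is given, leaving R1C5 = 4.
J is a freebie, so R5C4 = 3.
3 is placed in row 5; hence R5C5 = 5.
Cage d has sum 7, so R2C4 = 4.
Column 5 already has 5, leaving R4C5 = 3.
The only place for 3 in row 1 is R1C2.
Cage e needs sum 7; hence R1C3 = 1.
Cage e needs sum 7, so R2C3 = 3.
Row 1 already has 1, so R1C1 = 5.
Cage c needs two cells with sum 6, leaving R2C1 = 1.
Row 2 now contains 1, which forces R2C5 = 2.
Column 5 now contains 2; hence R3C5 = 1.
Cage b needs sum 15, leaving R4C2 = 4.
2 is placed in row 2; hence R2C2 = 5.
The 3 cells of cage a must have sum 10, so R3C1 = 3.
The 3 cells of cage a must have sum 10; hence R3C2 = 2.
Row 3 now contains 1, which forces R3C4 = 5.
4 is placed in row 4, leaving R4C1 = 2.
2 is placed in row 4, leaving R4C3 = 5.
The two cells of cage f must have sum 6; hence R4C4 = 1.
The 3 cells of cage g must have sum 7, which forces R5C1 = 4.
The 3 cells of cage g must have sum 7, so R5C2 = 1.
Row 5 already has 4; hence R5C3 = 2.
Row 3 already has 5, so R3C3 = 4.
Filled in: 5 3 1 2 4 / 1 5 3 4 2 / 3 2 4 5 1 / 2 4 5 1 3 / 4 1 2 3 5.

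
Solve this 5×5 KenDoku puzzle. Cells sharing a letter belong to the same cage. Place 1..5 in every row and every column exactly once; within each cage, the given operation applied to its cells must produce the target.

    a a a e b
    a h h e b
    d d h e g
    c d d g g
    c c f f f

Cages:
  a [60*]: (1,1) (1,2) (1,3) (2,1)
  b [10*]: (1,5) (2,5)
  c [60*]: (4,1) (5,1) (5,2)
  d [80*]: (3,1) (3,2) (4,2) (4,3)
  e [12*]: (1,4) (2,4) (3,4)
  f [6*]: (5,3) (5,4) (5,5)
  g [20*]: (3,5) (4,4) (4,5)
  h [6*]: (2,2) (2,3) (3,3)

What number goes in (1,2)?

3

Row 4 needs a 3, and only (4,1) is open for it.
In column 4, 5 can only go at (4,4), so (4,4) = 5.
In column 3, 5 can only go at (1,3), so (1,3) = 5.
The 4 cells of cage a must have product 60, leaving (1,2) = 3.
Row 1 now contains 5, so (1,5) = 2.
Cage b needs two cells with product 10, which forces (2,5) = 5.
Column 1 needs a 2, and only (3,1) is open for it.
The 4 cells of cage d must have product 80, which forces (3,2) = 5.
5 is placed in column 2, so (5,2) = 4.
4 is placed in column 2, leaving (4,2) = 2.
Cage d needs product 80, which forces (4,3) = 4.
Row 4 already has 4, leaving (4,5) = 1.
Row 5 now contains 4, so (5,1) = 5.
1 is placed in column 5, which forces (5,5) = 3.
Column 2 already has 2, so (2,2) = 1.
Cage h has product 6, which forces (2,3) = 2.
Cage h has product 6; hence (3,3) = 3.
1 is placed in column 5, leaving (3,5) = 4.
Column 3 already has 2, which forces (5,3) = 1.
1 is placed in row 5; hence (5,4) = 2.
Cage a needs product 60; hence (1,1) = 1.
Cage e needs product 12, which forces (1,4) = 4.
1 is placed in row 2, leaving (2,1) = 4.
The 3 cells of cage e must have product 12, which forces (2,4) = 3.
Row 3 now contains 4, leaving (3,4) = 1.
Filled in: 1 3 5 4 2 / 4 1 2 3 5 / 2 5 3 1 4 / 3 2 4 5 1 / 5 4 1 2 3.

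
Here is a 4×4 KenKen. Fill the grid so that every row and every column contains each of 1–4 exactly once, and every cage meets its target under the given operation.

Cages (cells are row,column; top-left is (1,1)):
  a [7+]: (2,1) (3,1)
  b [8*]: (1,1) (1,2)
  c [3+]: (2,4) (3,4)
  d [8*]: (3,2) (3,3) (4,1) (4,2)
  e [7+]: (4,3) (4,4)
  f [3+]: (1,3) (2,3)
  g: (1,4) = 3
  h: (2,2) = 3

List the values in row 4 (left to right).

1 2 3 4

G is a freebie, so (1,4) = 3.
Cage h is a single given cell, which forces (2,2) = 3.
Column 4 already has 3; hence (4,4) = 4.
3 is placed in row 2, so (2,1) = 4.
Cage a's pair has sum 7, which forces (3,1) = 3.
Row 4 now contains 4, leaving (4,3) = 3.
4 is placed in column 1, so (1,1) = 2.
The two cells of cage b must have product 8; hence (1,2) = 4.
Row 1 already has 2, leaving (1,3) = 1.
1 is placed in column 3; hence (2,3) = 2.
Row 2 now contains 2, which forces (2,4) = 1.
Column 2 now contains 4, which forces (3,2) = 1.
1 is placed in column 3, so (3,3) = 4.
Column 4 now contains 1; hence (3,4) = 2.
2 is placed in column 1; hence (4,1) = 1.
Column 2 now contains 1; hence (4,2) = 2.
Filled in: 2 4 1 3 / 4 3 2 1 / 3 1 4 2 / 1 2 3 4.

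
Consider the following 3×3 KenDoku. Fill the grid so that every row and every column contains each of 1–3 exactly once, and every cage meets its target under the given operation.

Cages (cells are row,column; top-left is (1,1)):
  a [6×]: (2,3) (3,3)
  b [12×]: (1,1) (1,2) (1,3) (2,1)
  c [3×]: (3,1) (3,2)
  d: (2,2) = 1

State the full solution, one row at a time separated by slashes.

Cage b has product 12; hence (2,1) = 2.
Cage d is a single given cell, leaving (2,2) = 1.
Row 2 already has 2, so (2,3) = 3.
1 is placed in column 2; hence (3,2) = 3.
Column 3 already has 3; hence (3,3) = 2.
The 4 cells of cage b must have product 12, leaving (1,1) = 3.
Column 2 now contains 3, leaving (1,2) = 2.
Column 3 now contains 2, leaving (1,3) = 1.
Row 3 already has 3, so (3,1) = 1.

3 2 1 / 2 1 3 / 1 3 2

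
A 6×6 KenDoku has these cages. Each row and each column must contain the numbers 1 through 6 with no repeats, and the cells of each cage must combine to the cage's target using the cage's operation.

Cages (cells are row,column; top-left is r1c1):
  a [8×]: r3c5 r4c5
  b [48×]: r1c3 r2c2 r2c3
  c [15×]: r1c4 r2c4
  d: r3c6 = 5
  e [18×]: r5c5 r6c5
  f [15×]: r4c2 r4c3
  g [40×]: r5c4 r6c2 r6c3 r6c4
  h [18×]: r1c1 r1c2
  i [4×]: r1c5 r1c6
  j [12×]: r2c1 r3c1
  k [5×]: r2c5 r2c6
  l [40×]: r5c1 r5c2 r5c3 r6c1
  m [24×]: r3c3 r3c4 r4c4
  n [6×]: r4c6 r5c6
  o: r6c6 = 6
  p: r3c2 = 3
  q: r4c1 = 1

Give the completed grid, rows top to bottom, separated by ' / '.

Cage p is a single given cell, which forces r3c2 = 3.
Cage d is a single given cell, so r3c6 = 5.
Q is a freebie; hence r4c1 = 1.
3 is placed in column 2, which forces r4c2 = 5.
Row 4 already has 5, which forces r4c3 = 3.
Cage o is given, so r6c6 = 6.
The two cells of cage h must have product 18, which forces r1c1 = 3.
3 is placed in column 2, leaving r1c2 = 6.
Row 1 already has 3, which forces r1c4 = 5.
5 is placed in column 4, leaving r2c4 = 3.
Cage k needs two cells with product 5, leaving r2c5 = 5.
Column 6 now contains 5, which forces r2c6 = 1.
Column 6 now contains 6, leaving r4c6 = 2.
Cage e's pair has product 18, so r5c5 = 6.
Cage n's pair has product 6; hence r5c6 = 3.
6 is placed in row 6, so r6c5 = 3.
The two cells of cage i must have product 4; hence r1c5 = 1.
Column 6 already has 1, so r1c6 = 4.
The 3 cells of cage b must have product 48, leaving r2c3 = 6.
Cage a needs two cells with product 8; hence r3c5 = 2.
Row 4 already has 2; hence r4c5 = 4.
Cage g needs product 40; hence r6c3 = 5.
Row 1 already has 4, so r1c3 = 2.
Row 2 already has 6, so r2c1 = 2.
Cage b needs product 48, so r2c2 = 4.
2 is placed in row 3, leaving r3c1 = 6.
Row 4 already has 4; hence r4c4 = 6.
Cage l has product 40, so r5c1 = 5.
2 is placed in column 1; hence r6c1 = 4.
The 4 cells of cage l must have product 40, leaving r5c2 = 2.
Cage l has product 40, which forces r5c3 = 1.
Cage g has product 40, so r5c4 = 4.
2 is placed in column 2, which forces r6c2 = 1.
Row 6 now contains 1, so r6c4 = 2.
1 is placed in column 3, which forces r3c3 = 4.
Column 4 already has 4; hence r3c4 = 1.

3 6 2 5 1 4 / 2 4 6 3 5 1 / 6 3 4 1 2 5 / 1 5 3 6 4 2 / 5 2 1 4 6 3 / 4 1 5 2 3 6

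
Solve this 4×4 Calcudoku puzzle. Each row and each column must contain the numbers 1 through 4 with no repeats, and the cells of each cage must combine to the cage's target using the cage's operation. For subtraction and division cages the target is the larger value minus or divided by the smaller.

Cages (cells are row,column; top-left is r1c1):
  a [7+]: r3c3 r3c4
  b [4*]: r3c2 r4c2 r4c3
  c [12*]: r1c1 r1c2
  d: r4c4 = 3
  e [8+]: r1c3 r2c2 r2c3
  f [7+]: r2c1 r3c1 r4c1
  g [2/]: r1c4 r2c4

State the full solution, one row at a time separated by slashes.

3 4 1 2 / 2 3 4 1 / 1 2 3 4 / 4 1 2 3

D is a freebie; hence r4c4 = 3.
The two cells of cage a must have sum 7, which forces r3c3 = 3.
Column 4 already has 3, so r3c4 = 4.
In row 2, 3 can only go at r2c2, so r2c2 = 3.
The two cells of cage c must have product 12, so r1c1 = 3.
Column 2 already has 3, so r1c2 = 4.
Row 1 now contains 4, so r1c3 = 1.
1 is placed in row 1; hence r1c4 = 2.
1 is placed in column 3, so r2c3 = 4.
Column 4 already has 2; hence r2c4 = 1.
Column 2 now contains 4; hence r4c2 = 1.
1 is placed in column 3; hence r4c3 = 2.
1 is placed in row 2, so r2c1 = 2.
Cage f needs sum 7; hence r3c1 = 1.
Column 2 now contains 1; hence r3c2 = 2.
Row 4 now contains 2, which forces r4c1 = 4.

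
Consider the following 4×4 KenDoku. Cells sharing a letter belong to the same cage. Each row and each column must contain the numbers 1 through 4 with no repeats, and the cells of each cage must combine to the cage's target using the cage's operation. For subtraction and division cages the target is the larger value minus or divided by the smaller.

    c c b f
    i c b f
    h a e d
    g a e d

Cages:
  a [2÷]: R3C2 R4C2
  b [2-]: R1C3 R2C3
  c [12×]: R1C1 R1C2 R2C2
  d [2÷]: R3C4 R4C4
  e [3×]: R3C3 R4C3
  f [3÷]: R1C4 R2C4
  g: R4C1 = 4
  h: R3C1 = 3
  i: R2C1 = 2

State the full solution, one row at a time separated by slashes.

1 4 2 3 / 2 3 4 1 / 3 2 1 4 / 4 1 3 2

I is a freebie, so R2C1 = 2.
Cage h is given, so R3C1 = 3.
Row 3 already has 3; hence R3C3 = 1.
Cage g is given; hence R4C1 = 4.
1 is placed in column 3; hence R4C3 = 3.
4 is placed in column 1, which forces R1C1 = 1.
The two cells of cage b must have difference 2; hence R1C3 = 2.
Row 1 already has 1, which forces R1C4 = 3.
Column 3 already has 3, so R2C3 = 4.
Column 4 already has 3, which forces R2C4 = 1.
Column 4 now contains 1, so R4C4 = 2.
3 is placed in row 1, leaving R1C2 = 4.
4 is placed in row 2; hence R2C2 = 3.
The two cells of cage a must have quotient 2, which forces R3C2 = 2.
Column 4 already has 2, which forces R3C4 = 4.
Row 4 already has 2, leaving R4C2 = 1.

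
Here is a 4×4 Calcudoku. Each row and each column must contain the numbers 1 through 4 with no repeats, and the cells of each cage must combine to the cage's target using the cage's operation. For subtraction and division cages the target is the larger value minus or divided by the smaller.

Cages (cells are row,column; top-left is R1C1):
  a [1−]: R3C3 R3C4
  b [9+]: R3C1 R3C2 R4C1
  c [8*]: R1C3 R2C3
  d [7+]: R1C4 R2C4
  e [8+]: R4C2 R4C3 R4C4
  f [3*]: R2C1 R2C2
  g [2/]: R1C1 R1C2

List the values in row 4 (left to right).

In row 1, 3 can only go at R1C4, so R1C4 = 3.
Column 4 now contains 3, leaving R2C4 = 4.
Column 4 now contains 4, so R4C4 = 1.
Cage c's pair has product 8; hence R1C3 = 4.
4 is placed in row 2, leaving R2C3 = 2.
Column 4 now contains 1, which forces R3C4 = 2.
Column 3 now contains 4, so R4C3 = 3.
Column 3 now contains 3, which forces R3C3 = 1.
Row 4 already has 3, which forces R4C2 = 4.
Cage b needs sum 9, so R3C1 = 4.
Column 2 now contains 4, so R3C2 = 3.
4 is placed in row 4, leaving R4C1 = 2.
Column 1 now contains 2; hence R1C1 = 1.
Cage g's pair has quotient 2, so R1C2 = 2.
The two cells of cage f must have product 3; hence R2C1 = 3.
3 is placed in column 2; hence R2C2 = 1.
Filled in: 1 2 4 3 / 3 1 2 4 / 4 3 1 2 / 2 4 3 1.

2 4 3 1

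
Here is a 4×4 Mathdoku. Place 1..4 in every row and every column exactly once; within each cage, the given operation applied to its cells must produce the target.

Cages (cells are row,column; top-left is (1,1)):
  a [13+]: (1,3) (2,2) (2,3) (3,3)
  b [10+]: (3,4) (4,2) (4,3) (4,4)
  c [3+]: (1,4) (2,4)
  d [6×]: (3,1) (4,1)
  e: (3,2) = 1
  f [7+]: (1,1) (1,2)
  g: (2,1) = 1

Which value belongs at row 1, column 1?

Cage g is given, which forces (2,1) = 1.
The 4 cells of cage a must have sum 13, leaving (2,2) = 4.
Row 2 now contains 1, so (2,4) = 2.
Cage e is a single given cell, so (3,2) = 1.
Cage f's pair has sum 7; hence (1,1) = 4.
4 is placed in column 2, so (1,2) = 3.
Row 1 already has 4; hence (1,3) = 2.
Column 4 now contains 2; hence (1,4) = 1.
2 is placed in row 2, which forces (2,3) = 3.
Column 3 now contains 2, so (3,3) = 4.
4 is placed in row 3; hence (3,4) = 3.
Column 2 already has 3, so (4,2) = 2.
4 is placed in column 3, leaving (4,3) = 1.
Column 4 now contains 3, leaving (4,4) = 4.
Row 3 already has 3, so (3,1) = 2.
Row 4 already has 2, leaving (4,1) = 3.
The full grid is 4 3 2 1 / 1 4 3 2 / 2 1 4 3 / 3 2 1 4.

4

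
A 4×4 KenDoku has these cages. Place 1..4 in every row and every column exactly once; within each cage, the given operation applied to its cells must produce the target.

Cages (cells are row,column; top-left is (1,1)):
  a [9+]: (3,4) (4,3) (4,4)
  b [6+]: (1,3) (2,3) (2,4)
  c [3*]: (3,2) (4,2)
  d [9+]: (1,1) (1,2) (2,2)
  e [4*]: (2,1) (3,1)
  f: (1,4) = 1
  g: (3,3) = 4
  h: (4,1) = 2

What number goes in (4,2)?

1

Cage f is a single given cell; hence (1,4) = 1.
G is a freebie, which forces (3,3) = 4.
H is a freebie; hence (4,1) = 2.
2 is placed in row 4, which forces (4,3) = 3.
Row 4 now contains 3; hence (4,4) = 4.
3 is placed in column 3, so (1,3) = 2.
Cage e's pair has product 4; hence (2,1) = 4.
Cage b needs sum 6; hence (2,3) = 1.
Cage b has sum 6, so (2,4) = 3.
Row 3 now contains 4, which forces (3,1) = 1.
Cage c needs two cells with product 3; hence (3,2) = 3.
Cage a needs sum 9, so (3,4) = 2.
Row 4 now contains 3, so (4,2) = 1.
Column 1 now contains 4, so (1,1) = 3.
Column 2 already has 3; hence (1,2) = 4.
Row 2 already has 3, which forces (2,2) = 2.
Filled in: 3 4 2 1 / 4 2 1 3 / 1 3 4 2 / 2 1 3 4.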